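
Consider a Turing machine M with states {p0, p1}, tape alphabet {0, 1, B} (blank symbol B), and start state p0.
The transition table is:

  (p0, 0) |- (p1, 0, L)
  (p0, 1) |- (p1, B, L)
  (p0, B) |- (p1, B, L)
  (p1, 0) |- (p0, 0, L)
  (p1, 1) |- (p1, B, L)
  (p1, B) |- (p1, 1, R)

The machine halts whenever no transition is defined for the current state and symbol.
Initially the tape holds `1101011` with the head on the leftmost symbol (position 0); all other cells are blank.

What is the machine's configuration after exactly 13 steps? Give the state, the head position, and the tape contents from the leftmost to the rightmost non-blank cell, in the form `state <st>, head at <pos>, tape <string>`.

state p1, head at -1, tape 11BB01011

state=p0 head=0 tape=BB[1]101011   (p0,1)→(p1,B,L)
state=p1 head=-1 tape=B[B]B101011   (p1,B)→(p1,1,R)
state=p1 head=0 tape=B1[B]101011   (p1,B)→(p1,1,R)
state=p1 head=1 tape=B11[1]01011   (p1,1)→(p1,B,L)
state=p1 head=0 tape=B1[1]B01011   (p1,1)→(p1,B,L)
state=p1 head=-1 tape=B[1]BB01011   (p1,1)→(p1,B,L)
state=p1 head=-2 tape=[B]BBB01011   (p1,B)→(p1,1,R)
state=p1 head=-1 tape=1[B]BB01011   (p1,B)→(p1,1,R)
state=p1 head=0 tape=11[B]B01011   (p1,B)→(p1,1,R)
state=p1 head=1 tape=111[B]01011   (p1,B)→(p1,1,R)
state=p1 head=2 tape=1111[0]1011   (p1,0)→(p0,0,L)
state=p0 head=1 tape=111[1]01011   (p0,1)→(p1,B,L)
state=p1 head=0 tape=11[1]B01011   (p1,1)→(p1,B,L)
state=p1 head=-1 tape=1[1]BB01011
After 13 steps: state p1, head at -1, tape 11BB01011.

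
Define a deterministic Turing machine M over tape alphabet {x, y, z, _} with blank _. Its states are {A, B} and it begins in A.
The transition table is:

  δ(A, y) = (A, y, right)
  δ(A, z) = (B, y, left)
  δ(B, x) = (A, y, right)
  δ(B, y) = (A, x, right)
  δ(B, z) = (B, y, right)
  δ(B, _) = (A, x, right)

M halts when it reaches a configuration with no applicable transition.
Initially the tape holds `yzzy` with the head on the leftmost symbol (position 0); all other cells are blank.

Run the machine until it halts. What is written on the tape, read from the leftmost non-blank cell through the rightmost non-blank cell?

xxyy

state=A head=0 tape=[y]zzy_   (A,y)→(A,y,right)
state=A head=1 tape=y[z]zy_   (A,z)→(B,y,left)
state=B head=0 tape=[y]yzy_   (B,y)→(A,x,right)
state=A head=1 tape=x[y]zy_   (A,y)→(A,y,right)
state=A head=2 tape=xy[z]y_   (A,z)→(B,y,left)
state=B head=1 tape=x[y]yy_   (B,y)→(A,x,right)
state=A head=2 tape=xx[y]y_   (A,y)→(A,y,right)
state=A head=3 tape=xxy[y]_   (A,y)→(A,y,right)
state=A head=4 tape=xxyy[_]
The non-blank tape span at halt is xxyy.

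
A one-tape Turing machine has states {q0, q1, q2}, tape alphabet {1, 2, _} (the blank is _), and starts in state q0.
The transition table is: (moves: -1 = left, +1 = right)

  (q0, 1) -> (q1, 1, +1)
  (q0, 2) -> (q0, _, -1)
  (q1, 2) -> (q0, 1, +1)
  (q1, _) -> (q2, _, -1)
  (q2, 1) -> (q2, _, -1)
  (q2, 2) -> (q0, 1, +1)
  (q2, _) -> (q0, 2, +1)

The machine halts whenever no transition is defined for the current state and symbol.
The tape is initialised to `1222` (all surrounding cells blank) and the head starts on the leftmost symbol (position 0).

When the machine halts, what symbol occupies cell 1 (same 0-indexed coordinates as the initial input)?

_

state=q0 head=0 tape=_[1]222   (q0,1)→(q1,1,+1)
state=q1 head=1 tape=_1[2]22   (q1,2)→(q0,1,+1)
state=q0 head=2 tape=_11[2]2   (q0,2)→(q0,_,-1)
state=q0 head=1 tape=_1[1]_2   (q0,1)→(q1,1,+1)
state=q1 head=2 tape=_11[_]2   (q1,_)→(q2,_,-1)
state=q2 head=1 tape=_1[1]_2   (q2,1)→(q2,_,-1)
state=q2 head=0 tape=_[1]__2   (q2,1)→(q2,_,-1)
state=q2 head=-1 tape=[_]___2   (q2,_)→(q0,2,+1)
state=q0 head=0 tape=2[_]__2
Cell 1 holds _ when M halts.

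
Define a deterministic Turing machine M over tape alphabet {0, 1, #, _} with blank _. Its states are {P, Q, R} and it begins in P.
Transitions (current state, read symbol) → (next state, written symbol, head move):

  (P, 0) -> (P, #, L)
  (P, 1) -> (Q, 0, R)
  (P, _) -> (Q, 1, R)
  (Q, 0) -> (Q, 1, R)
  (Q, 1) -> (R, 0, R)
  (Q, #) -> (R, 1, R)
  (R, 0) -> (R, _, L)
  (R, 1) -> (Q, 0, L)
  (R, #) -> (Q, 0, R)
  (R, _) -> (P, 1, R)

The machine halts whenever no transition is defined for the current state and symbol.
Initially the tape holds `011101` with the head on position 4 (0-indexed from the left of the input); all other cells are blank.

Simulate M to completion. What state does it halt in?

P | _0111[0]1   read 0 → write #, move L, go to P
P | _011[1]#1   read 1 → write 0, move R, go to Q
Q | _0110[#]1   read # → write 1, move R, go to R
R | _01101[1]   read 1 → write 0, move L, go to Q
Q | _0110[1]0   read 1 → write 0, move R, go to R
R | _01100[0]   read 0 → write _, move L, go to R
R | _0110[0]_   read 0 → write _, move L, go to R
R | _011[0]__   read 0 → write _, move L, go to R
R | _01[1]___   read 1 → write 0, move L, go to Q
Q | _0[1]0___   read 1 → write 0, move R, go to R
R | _00[0]___   read 0 → write _, move L, go to R
R | _0[0]____   read 0 → write _, move L, go to R
R | _[0]_____   read 0 → write _, move L, go to R
R | [_]______   read _ → write 1, move R, go to P
P | 1[_]_____   read _ → write 1, move R, go to Q
Q | 11[_]____
No transition is defined for (Q, _); M halts in state Q.

Q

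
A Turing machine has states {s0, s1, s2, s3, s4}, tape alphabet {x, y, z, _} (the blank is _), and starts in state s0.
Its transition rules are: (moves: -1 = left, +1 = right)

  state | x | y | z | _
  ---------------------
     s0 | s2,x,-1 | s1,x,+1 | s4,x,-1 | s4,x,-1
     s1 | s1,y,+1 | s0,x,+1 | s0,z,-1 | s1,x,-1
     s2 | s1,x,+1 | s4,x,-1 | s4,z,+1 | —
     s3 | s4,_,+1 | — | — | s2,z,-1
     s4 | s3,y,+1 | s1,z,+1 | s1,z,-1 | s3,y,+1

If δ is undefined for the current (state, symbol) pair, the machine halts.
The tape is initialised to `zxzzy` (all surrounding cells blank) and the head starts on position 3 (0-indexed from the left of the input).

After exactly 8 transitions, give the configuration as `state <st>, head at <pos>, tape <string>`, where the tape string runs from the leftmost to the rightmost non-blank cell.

state=s0 head=3 tape=zxz[z]y   (s0,z)→(s4,x,-1)
state=s4 head=2 tape=zx[z]xy   (s4,z)→(s1,z,-1)
state=s1 head=1 tape=z[x]zxy   (s1,x)→(s1,y,+1)
state=s1 head=2 tape=zy[z]xy   (s1,z)→(s0,z,-1)
state=s0 head=1 tape=z[y]zxy   (s0,y)→(s1,x,+1)
state=s1 head=2 tape=zx[z]xy   (s1,z)→(s0,z,-1)
state=s0 head=1 tape=z[x]zxy   (s0,x)→(s2,x,-1)
state=s2 head=0 tape=[z]xzxy   (s2,z)→(s4,z,+1)
state=s4 head=1 tape=z[x]zxy
After 8 steps: state s4, head at 1, tape zxzxy.

state s4, head at 1, tape zxzxy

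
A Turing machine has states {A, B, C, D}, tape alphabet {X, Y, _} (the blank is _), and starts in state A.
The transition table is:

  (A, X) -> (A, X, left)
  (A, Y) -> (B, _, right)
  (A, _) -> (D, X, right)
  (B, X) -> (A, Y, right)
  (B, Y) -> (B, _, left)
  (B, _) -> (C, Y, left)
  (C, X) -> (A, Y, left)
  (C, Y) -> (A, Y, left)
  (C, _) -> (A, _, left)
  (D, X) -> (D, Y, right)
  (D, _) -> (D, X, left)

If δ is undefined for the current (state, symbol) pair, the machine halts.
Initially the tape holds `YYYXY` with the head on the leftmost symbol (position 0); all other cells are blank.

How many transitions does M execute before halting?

A | __[Y]YYXY   read Y → write _, move right, go to B
B | ___[Y]YXY   read Y → write _, move left, go to B
B | __[_]_YXY   read _ → write Y, move left, go to C
C | _[_]Y_YXY   read _ → write _, move left, go to A
A | [_]_Y_YXY   read _ → write X, move right, go to D
D | X[_]Y_YXY   read _ → write X, move left, go to D
D | [X]XY_YXY   read X → write Y, move right, go to D
D | Y[X]Y_YXY   read X → write Y, move right, go to D
D | YY[Y]_YXY
M halts after 8 transitions.

8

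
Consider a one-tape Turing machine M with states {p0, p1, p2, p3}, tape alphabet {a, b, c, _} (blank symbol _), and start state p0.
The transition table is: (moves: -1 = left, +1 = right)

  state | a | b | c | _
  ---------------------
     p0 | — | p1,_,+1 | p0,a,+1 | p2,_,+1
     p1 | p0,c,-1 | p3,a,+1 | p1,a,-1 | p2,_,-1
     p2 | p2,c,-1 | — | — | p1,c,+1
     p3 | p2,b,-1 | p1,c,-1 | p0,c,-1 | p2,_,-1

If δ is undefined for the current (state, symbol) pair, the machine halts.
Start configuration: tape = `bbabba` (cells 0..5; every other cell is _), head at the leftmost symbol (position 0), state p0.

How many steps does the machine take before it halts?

state=p0 head=0 tape=__[b]babba   (p0,b)→(p1,_,+1)
state=p1 head=1 tape=___[b]abba   (p1,b)→(p3,a,+1)
state=p3 head=2 tape=___a[a]bba   (p3,a)→(p2,b,-1)
state=p2 head=1 tape=___[a]bbba   (p2,a)→(p2,c,-1)
state=p2 head=0 tape=__[_]cbbba   (p2,_)→(p1,c,+1)
state=p1 head=1 tape=__c[c]bbba   (p1,c)→(p1,a,-1)
state=p1 head=0 tape=__[c]abbba   (p1,c)→(p1,a,-1)
state=p1 head=-1 tape=_[_]aabbba   (p1,_)→(p2,_,-1)
state=p2 head=-2 tape=[_]_aabbba   (p2,_)→(p1,c,+1)
state=p1 head=-1 tape=c[_]aabbba   (p1,_)→(p2,_,-1)
state=p2 head=-2 tape=[c]_aabbba
M halts after 10 transitions.

10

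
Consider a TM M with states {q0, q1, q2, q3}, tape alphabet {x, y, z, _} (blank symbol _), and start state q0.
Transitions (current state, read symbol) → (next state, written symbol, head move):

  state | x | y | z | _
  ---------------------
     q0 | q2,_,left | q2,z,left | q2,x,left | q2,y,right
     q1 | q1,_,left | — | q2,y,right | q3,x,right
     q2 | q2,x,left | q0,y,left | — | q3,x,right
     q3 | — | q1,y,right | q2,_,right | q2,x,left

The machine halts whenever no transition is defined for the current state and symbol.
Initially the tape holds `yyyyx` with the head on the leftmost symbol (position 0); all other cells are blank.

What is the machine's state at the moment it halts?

state=q0 head=0 tape=__[y]yyyx   (q0,y)→(q2,z,left)
state=q2 head=-1 tape=_[_]zyyyx   (q2,_)→(q3,x,right)
state=q3 head=0 tape=_x[z]yyyx   (q3,z)→(q2,_,right)
state=q2 head=1 tape=_x_[y]yyx   (q2,y)→(q0,y,left)
state=q0 head=0 tape=_x[_]yyyx   (q0,_)→(q2,y,right)
state=q2 head=1 tape=_xy[y]yyx   (q2,y)→(q0,y,left)
state=q0 head=0 tape=_x[y]yyyx   (q0,y)→(q2,z,left)
state=q2 head=-1 tape=_[x]zyyyx   (q2,x)→(q2,x,left)
state=q2 head=-2 tape=[_]xzyyyx   (q2,_)→(q3,x,right)
state=q3 head=-1 tape=x[x]zyyyx
No transition is defined for (q3, x); M halts in state q3.

q3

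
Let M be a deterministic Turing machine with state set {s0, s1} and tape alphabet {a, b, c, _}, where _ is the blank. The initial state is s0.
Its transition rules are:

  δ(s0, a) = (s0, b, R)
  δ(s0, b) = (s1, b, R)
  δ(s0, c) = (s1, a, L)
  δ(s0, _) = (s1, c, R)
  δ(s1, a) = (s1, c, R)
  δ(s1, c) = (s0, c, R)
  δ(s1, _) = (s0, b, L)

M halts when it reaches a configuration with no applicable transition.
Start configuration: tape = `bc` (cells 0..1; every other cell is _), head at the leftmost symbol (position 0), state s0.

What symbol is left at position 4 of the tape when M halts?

s0 | [b]c___   read b → write b, move R, go to s1
s1 | b[c]___   read c → write c, move R, go to s0
s0 | bc[_]__   read _ → write c, move R, go to s1
s1 | bcc[_]_   read _ → write b, move L, go to s0
s0 | bc[c]b_   read c → write a, move L, go to s1
s1 | b[c]ab_   read c → write c, move R, go to s0
s0 | bc[a]b_   read a → write b, move R, go to s0
s0 | bcb[b]_   read b → write b, move R, go to s1
s1 | bcbb[_]   read _ → write b, move L, go to s0
s0 | bcb[b]b   read b → write b, move R, go to s1
s1 | bcbb[b]
Cell 4 holds b when M halts.

b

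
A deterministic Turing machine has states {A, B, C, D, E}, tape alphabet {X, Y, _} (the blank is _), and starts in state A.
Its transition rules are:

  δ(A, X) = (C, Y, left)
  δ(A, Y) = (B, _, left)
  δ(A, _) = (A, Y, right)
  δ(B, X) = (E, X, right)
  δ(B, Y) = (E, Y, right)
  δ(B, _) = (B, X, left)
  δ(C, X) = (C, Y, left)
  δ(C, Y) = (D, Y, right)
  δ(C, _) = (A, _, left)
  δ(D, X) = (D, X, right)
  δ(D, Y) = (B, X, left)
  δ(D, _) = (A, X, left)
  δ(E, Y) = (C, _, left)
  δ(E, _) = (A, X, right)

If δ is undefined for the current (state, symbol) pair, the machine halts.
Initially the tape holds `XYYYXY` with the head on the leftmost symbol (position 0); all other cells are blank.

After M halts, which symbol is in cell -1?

A | __[X]YYYXY   read X → write Y, move left, go to C
C | _[_]YYYYXY   read _ → write _, move left, go to A
A | [_]_YYYYXY   read _ → write Y, move right, go to A
A | Y[_]YYYYXY   read _ → write Y, move right, go to A
A | YY[Y]YYYXY   read Y → write _, move left, go to B
B | Y[Y]_YYYXY   read Y → write Y, move right, go to E
E | YY[_]YYYXY   read _ → write X, move right, go to A
A | YYX[Y]YYXY   read Y → write _, move left, go to B
B | YY[X]_YYXY   read X → write X, move right, go to E
E | YYX[_]YYXY   read _ → write X, move right, go to A
A | YYXX[Y]YXY   read Y → write _, move left, go to B
B | YYX[X]_YXY   read X → write X, move right, go to E
E | YYXX[_]YXY   read _ → write X, move right, go to A
A | YYXXX[Y]XY   read Y → write _, move left, go to B
B | YYXX[X]_XY   read X → write X, move right, go to E
E | YYXXX[_]XY   read _ → write X, move right, go to A
A | YYXXXX[X]Y   read X → write Y, move left, go to C
C | YYXXX[X]YY   read X → write Y, move left, go to C
C | YYXX[X]YYY   read X → write Y, move left, go to C
C | YYX[X]YYYY   read X → write Y, move left, go to C
C | YY[X]YYYYY   read X → write Y, move left, go to C
C | Y[Y]YYYYYY   read Y → write Y, move right, go to D
D | YY[Y]YYYYY   read Y → write X, move left, go to B
B | Y[Y]XYYYYY   read Y → write Y, move right, go to E
E | YY[X]YYYYY
Cell -1 holds Y when M halts.

Y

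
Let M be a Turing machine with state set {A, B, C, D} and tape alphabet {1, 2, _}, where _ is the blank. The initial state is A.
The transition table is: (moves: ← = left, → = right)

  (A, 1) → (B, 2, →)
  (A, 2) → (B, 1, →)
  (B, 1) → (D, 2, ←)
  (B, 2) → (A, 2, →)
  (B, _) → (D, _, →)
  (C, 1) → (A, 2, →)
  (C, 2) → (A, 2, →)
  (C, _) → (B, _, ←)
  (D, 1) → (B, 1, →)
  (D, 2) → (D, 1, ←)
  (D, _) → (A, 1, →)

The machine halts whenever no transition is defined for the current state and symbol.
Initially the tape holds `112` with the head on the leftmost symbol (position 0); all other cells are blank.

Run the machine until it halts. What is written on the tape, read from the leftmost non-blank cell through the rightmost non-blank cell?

state=A head=0 tape=_[1]12___   (A,1)→(B,2,→)
state=B head=1 tape=_2[1]2___   (B,1)→(D,2,←)
state=D head=0 tape=_[2]22___   (D,2)→(D,1,←)
state=D head=-1 tape=[_]122___   (D,_)→(A,1,→)
state=A head=0 tape=1[1]22___   (A,1)→(B,2,→)
state=B head=1 tape=12[2]2___   (B,2)→(A,2,→)
state=A head=2 tape=122[2]___   (A,2)→(B,1,→)
state=B head=3 tape=1221[_]__   (B,_)→(D,_,→)
state=D head=4 tape=1221_[_]_   (D,_)→(A,1,→)
state=A head=5 tape=1221_1[_]
The non-blank tape span at halt is 1221_1.

1221_1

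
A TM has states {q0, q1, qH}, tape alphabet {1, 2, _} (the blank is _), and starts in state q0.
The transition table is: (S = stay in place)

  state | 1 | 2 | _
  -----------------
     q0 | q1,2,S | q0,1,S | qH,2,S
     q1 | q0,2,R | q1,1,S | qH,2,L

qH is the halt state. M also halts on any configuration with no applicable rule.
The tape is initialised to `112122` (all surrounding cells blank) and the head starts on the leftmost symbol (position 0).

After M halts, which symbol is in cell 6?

q0 | [1]12122_   read 1 → write 2, move S, go to q1
q1 | [2]12122_   read 2 → write 1, move S, go to q1
q1 | [1]12122_   read 1 → write 2, move R, go to q0
q0 | 2[1]2122_   read 1 → write 2, move S, go to q1
q1 | 2[2]2122_   read 2 → write 1, move S, go to q1
q1 | 2[1]2122_   read 1 → write 2, move R, go to q0
q0 | 22[2]122_   read 2 → write 1, move S, go to q0
q0 | 22[1]122_   read 1 → write 2, move S, go to q1
q1 | 22[2]122_   read 2 → write 1, move S, go to q1
q1 | 22[1]122_   read 1 → write 2, move R, go to q0
q0 | 222[1]22_   read 1 → write 2, move S, go to q1
q1 | 222[2]22_   read 2 → write 1, move S, go to q1
q1 | 222[1]22_   read 1 → write 2, move R, go to q0
q0 | 2222[2]2_   read 2 → write 1, move S, go to q0
q0 | 2222[1]2_   read 1 → write 2, move S, go to q1
q1 | 2222[2]2_   read 2 → write 1, move S, go to q1
q1 | 2222[1]2_   read 1 → write 2, move R, go to q0
q0 | 22222[2]_   read 2 → write 1, move S, go to q0
q0 | 22222[1]_   read 1 → write 2, move S, go to q1
q1 | 22222[2]_   read 2 → write 1, move S, go to q1
q1 | 22222[1]_   read 1 → write 2, move R, go to q0
q0 | 222222[_]   read _ → write 2, move S, go to qH
qH | 222222[2]
Cell 6 holds 2 when M halts.

2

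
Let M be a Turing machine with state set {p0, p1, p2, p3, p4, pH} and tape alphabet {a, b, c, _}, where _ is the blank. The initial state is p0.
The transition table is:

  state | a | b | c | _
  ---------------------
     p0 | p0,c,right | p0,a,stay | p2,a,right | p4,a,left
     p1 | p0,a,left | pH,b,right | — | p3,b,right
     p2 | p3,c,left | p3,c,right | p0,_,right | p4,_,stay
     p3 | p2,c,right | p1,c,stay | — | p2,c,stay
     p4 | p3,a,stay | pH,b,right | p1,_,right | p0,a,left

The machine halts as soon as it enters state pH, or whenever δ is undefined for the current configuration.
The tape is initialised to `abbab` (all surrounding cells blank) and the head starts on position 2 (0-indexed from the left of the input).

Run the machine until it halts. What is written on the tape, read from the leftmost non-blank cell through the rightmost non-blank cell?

state=p0 head=2 tape=ab[b]ab_   (p0,b)→(p0,a,stay)
state=p0 head=2 tape=ab[a]ab_   (p0,a)→(p0,c,right)
state=p0 head=3 tape=abc[a]b_   (p0,a)→(p0,c,right)
state=p0 head=4 tape=abcc[b]_   (p0,b)→(p0,a,stay)
state=p0 head=4 tape=abcc[a]_   (p0,a)→(p0,c,right)
state=p0 head=5 tape=abccc[_]   (p0,_)→(p4,a,left)
state=p4 head=4 tape=abcc[c]a   (p4,c)→(p1,_,right)
state=p1 head=5 tape=abcc_[a]   (p1,a)→(p0,a,left)
state=p0 head=4 tape=abcc[_]a   (p0,_)→(p4,a,left)
state=p4 head=3 tape=abc[c]aa   (p4,c)→(p1,_,right)
state=p1 head=4 tape=abc_[a]a   (p1,a)→(p0,a,left)
state=p0 head=3 tape=abc[_]aa   (p0,_)→(p4,a,left)
state=p4 head=2 tape=ab[c]aaa   (p4,c)→(p1,_,right)
state=p1 head=3 tape=ab_[a]aa   (p1,a)→(p0,a,left)
state=p0 head=2 tape=ab[_]aaa   (p0,_)→(p4,a,left)
state=p4 head=1 tape=a[b]aaaa   (p4,b)→(pH,b,right)
state=pH head=2 tape=ab[a]aaa
The non-blank tape span at halt is abaaaa.

abaaaa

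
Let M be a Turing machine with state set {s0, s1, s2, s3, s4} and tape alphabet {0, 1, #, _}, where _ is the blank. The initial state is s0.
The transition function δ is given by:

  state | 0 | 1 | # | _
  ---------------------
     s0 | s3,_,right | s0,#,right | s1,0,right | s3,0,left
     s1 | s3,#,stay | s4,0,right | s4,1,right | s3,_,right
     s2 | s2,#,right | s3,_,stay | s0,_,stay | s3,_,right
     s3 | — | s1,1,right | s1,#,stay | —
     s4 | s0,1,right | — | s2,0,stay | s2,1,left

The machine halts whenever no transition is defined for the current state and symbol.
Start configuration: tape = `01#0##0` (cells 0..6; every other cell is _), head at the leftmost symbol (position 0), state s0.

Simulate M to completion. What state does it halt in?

s3

state=s0 head=0 tape=[0]1#0##0__   (s0,0)→(s3,_,right)
state=s3 head=1 tape=_[1]#0##0__   (s3,1)→(s1,1,right)
state=s1 head=2 tape=_1[#]0##0__   (s1,#)→(s4,1,right)
state=s4 head=3 tape=_11[0]##0__   (s4,0)→(s0,1,right)
state=s0 head=4 tape=_111[#]#0__   (s0,#)→(s1,0,right)
state=s1 head=5 tape=_1110[#]0__   (s1,#)→(s4,1,right)
state=s4 head=6 tape=_11101[0]__   (s4,0)→(s0,1,right)
state=s0 head=7 tape=_111011[_]_   (s0,_)→(s3,0,left)
state=s3 head=6 tape=_11101[1]0_   (s3,1)→(s1,1,right)
state=s1 head=7 tape=_111011[0]_   (s1,0)→(s3,#,stay)
state=s3 head=7 tape=_111011[#]_   (s3,#)→(s1,#,stay)
state=s1 head=7 tape=_111011[#]_   (s1,#)→(s4,1,right)
state=s4 head=8 tape=_1110111[_]   (s4,_)→(s2,1,left)
state=s2 head=7 tape=_111011[1]1   (s2,1)→(s3,_,stay)
state=s3 head=7 tape=_111011[_]1
No transition is defined for (s3, _); M halts in state s3.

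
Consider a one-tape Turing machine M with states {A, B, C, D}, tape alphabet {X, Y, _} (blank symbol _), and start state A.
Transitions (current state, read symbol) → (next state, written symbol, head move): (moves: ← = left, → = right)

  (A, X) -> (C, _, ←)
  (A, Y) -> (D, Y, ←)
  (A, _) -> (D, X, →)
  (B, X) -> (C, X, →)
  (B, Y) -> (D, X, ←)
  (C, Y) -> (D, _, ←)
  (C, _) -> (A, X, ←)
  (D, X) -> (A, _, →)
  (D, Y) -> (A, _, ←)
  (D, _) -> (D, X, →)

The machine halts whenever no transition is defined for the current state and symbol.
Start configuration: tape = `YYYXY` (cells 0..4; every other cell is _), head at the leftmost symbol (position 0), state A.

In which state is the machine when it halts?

C

state=A head=0 tape=___[Y]YYXY   (A,Y)→(D,Y,←)
state=D head=-1 tape=__[_]YYYXY   (D,_)→(D,X,→)
state=D head=0 tape=__X[Y]YYXY   (D,Y)→(A,_,←)
state=A head=-1 tape=__[X]_YYXY   (A,X)→(C,_,←)
state=C head=-2 tape=_[_]__YYXY   (C,_)→(A,X,←)
state=A head=-3 tape=[_]X__YYXY   (A,_)→(D,X,→)
state=D head=-2 tape=X[X]__YYXY   (D,X)→(A,_,→)
state=A head=-1 tape=X_[_]_YYXY   (A,_)→(D,X,→)
state=D head=0 tape=X_X[_]YYXY   (D,_)→(D,X,→)
state=D head=1 tape=X_XX[Y]YXY   (D,Y)→(A,_,←)
state=A head=0 tape=X_X[X]_YXY   (A,X)→(C,_,←)
state=C head=-1 tape=X_[X]__YXY
No transition is defined for (C, X); M halts in state C.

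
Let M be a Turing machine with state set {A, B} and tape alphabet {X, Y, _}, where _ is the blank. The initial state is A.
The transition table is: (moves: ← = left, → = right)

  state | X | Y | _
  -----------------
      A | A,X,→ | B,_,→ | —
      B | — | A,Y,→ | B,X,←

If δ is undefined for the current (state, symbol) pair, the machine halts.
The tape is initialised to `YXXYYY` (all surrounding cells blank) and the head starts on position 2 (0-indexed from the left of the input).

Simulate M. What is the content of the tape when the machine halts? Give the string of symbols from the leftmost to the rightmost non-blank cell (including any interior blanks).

YXX_YXX

A | YX[X]YYY__   read X → write X, move →, go to A
A | YXX[Y]YY__   read Y → write _, move →, go to B
B | YXX_[Y]Y__   read Y → write Y, move →, go to A
A | YXX_Y[Y]__   read Y → write _, move →, go to B
B | YXX_Y_[_]_   read _ → write X, move ←, go to B
B | YXX_Y[_]X_   read _ → write X, move ←, go to B
B | YXX_[Y]XX_   read Y → write Y, move →, go to A
A | YXX_Y[X]X_   read X → write X, move →, go to A
A | YXX_YX[X]_   read X → write X, move →, go to A
A | YXX_YXX[_]
The non-blank tape span at halt is YXX_YXX.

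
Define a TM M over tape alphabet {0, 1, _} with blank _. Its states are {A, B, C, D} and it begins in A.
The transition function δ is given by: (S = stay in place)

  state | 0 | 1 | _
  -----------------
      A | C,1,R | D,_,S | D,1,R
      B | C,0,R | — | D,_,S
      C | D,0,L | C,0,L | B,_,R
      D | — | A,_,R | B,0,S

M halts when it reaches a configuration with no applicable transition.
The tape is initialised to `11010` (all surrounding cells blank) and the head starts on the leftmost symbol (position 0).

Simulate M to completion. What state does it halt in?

D

A | _[1]1010   read 1 → write _, move S, go to D
D | _[_]1010   read _ → write 0, move S, go to B
B | _[0]1010   read 0 → write 0, move R, go to C
C | _0[1]010   read 1 → write 0, move L, go to C
C | _[0]0010   read 0 → write 0, move L, go to D
D | [_]00010   read _ → write 0, move S, go to B
B | [0]00010   read 0 → write 0, move R, go to C
C | 0[0]0010   read 0 → write 0, move L, go to D
D | [0]00010
No transition is defined for (D, 0); M halts in state D.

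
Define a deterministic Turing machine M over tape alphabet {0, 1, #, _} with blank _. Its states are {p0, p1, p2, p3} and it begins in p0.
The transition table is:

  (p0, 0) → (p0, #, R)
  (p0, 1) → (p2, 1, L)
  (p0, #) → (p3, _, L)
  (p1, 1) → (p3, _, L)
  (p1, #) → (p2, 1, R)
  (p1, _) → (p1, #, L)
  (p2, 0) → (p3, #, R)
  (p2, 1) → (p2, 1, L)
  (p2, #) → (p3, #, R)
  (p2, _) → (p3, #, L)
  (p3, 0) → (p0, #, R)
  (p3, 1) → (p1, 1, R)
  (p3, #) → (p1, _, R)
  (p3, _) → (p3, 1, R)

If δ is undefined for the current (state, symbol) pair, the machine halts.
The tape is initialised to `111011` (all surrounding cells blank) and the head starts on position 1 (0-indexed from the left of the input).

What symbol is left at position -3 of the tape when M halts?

1

p0 | ___1[1]1011   read 1 → write 1, move L, go to p2
p2 | ___[1]11011   read 1 → write 1, move L, go to p2
p2 | __[_]111011   read _ → write #, move L, go to p3
p3 | _[_]#111011   read _ → write 1, move R, go to p3
p3 | _1[#]111011   read # → write _, move R, go to p1
p1 | _1_[1]11011   read 1 → write _, move L, go to p3
p3 | _1[_]_11011   read _ → write 1, move R, go to p3
p3 | _11[_]11011   read _ → write 1, move R, go to p3
p3 | _111[1]1011   read 1 → write 1, move R, go to p1
p1 | _1111[1]011   read 1 → write _, move L, go to p3
p3 | _111[1]_011   read 1 → write 1, move R, go to p1
p1 | _1111[_]011   read _ → write #, move L, go to p1
p1 | _111[1]#011   read 1 → write _, move L, go to p3
p3 | _11[1]_#011   read 1 → write 1, move R, go to p1
p1 | _111[_]#011   read _ → write #, move L, go to p1
p1 | _11[1]##011   read 1 → write _, move L, go to p3
p3 | _1[1]_##011   read 1 → write 1, move R, go to p1
p1 | _11[_]##011   read _ → write #, move L, go to p1
p1 | _1[1]###011   read 1 → write _, move L, go to p3
p3 | _[1]_###011   read 1 → write 1, move R, go to p1
p1 | _1[_]###011   read _ → write #, move L, go to p1
p1 | _[1]####011   read 1 → write _, move L, go to p3
p3 | [_]_####011   read _ → write 1, move R, go to p3
p3 | 1[_]####011   read _ → write 1, move R, go to p3
p3 | 11[#]###011   read # → write _, move R, go to p1
p1 | 11_[#]##011   read # → write 1, move R, go to p2
p2 | 11_1[#]#011   read # → write #, move R, go to p3
p3 | 11_1#[#]011   read # → write _, move R, go to p1
p1 | 11_1#_[0]11
Cell -3 holds 1 when M halts.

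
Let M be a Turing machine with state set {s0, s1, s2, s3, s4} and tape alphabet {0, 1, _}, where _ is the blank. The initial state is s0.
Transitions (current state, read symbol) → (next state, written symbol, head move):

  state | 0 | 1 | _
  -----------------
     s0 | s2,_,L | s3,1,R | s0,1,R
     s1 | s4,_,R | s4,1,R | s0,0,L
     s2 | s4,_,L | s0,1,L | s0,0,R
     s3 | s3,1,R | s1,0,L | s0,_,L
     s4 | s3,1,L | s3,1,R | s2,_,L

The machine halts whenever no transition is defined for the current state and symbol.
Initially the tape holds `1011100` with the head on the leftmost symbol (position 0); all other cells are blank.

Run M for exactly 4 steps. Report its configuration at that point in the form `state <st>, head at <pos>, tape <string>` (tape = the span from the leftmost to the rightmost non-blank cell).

state s4, head at 2, tape 1101100

state=s0 head=0 tape=[1]011100   (s0,1)→(s3,1,R)
state=s3 head=1 tape=1[0]11100   (s3,0)→(s3,1,R)
state=s3 head=2 tape=11[1]1100   (s3,1)→(s1,0,L)
state=s1 head=1 tape=1[1]01100   (s1,1)→(s4,1,R)
state=s4 head=2 tape=11[0]1100
After 4 steps: state s4, head at 2, tape 1101100.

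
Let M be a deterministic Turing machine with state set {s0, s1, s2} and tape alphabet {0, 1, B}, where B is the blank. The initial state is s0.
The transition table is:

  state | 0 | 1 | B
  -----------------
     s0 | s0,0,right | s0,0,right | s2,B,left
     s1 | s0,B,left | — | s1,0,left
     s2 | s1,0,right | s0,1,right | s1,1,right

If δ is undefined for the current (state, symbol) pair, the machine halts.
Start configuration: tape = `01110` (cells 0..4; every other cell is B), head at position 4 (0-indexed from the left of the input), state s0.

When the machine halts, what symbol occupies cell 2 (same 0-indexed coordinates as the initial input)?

s0 | BB0111[0]B   read 0 → write 0, move right, go to s0
s0 | BB01110[B]   read B → write B, move left, go to s2
s2 | BB0111[0]B   read 0 → write 0, move right, go to s1
s1 | BB01110[B]   read B → write 0, move left, go to s1
s1 | BB0111[0]0   read 0 → write B, move left, go to s0
s0 | BB011[1]B0   read 1 → write 0, move right, go to s0
s0 | BB0110[B]0   read B → write B, move left, go to s2
s2 | BB011[0]B0   read 0 → write 0, move right, go to s1
s1 | BB0110[B]0   read B → write 0, move left, go to s1
s1 | BB011[0]00   read 0 → write B, move left, go to s0
s0 | BB01[1]B00   read 1 → write 0, move right, go to s0
s0 | BB010[B]00   read B → write B, move left, go to s2
s2 | BB01[0]B00   read 0 → write 0, move right, go to s1
s1 | BB010[B]00   read B → write 0, move left, go to s1
s1 | BB01[0]000   read 0 → write B, move left, go to s0
s0 | BB0[1]B000   read 1 → write 0, move right, go to s0
s0 | BB00[B]000   read B → write B, move left, go to s2
s2 | BB0[0]B000   read 0 → write 0, move right, go to s1
s1 | BB00[B]000   read B → write 0, move left, go to s1
s1 | BB0[0]0000   read 0 → write B, move left, go to s0
s0 | BB[0]B0000   read 0 → write 0, move right, go to s0
s0 | BB0[B]0000   read B → write B, move left, go to s2
s2 | BB[0]B0000   read 0 → write 0, move right, go to s1
s1 | BB0[B]0000   read B → write 0, move left, go to s1
s1 | BB[0]00000   read 0 → write B, move left, go to s0
s0 | B[B]B00000   read B → write B, move left, go to s2
s2 | [B]BB00000   read B → write 1, move right, go to s1
s1 | 1[B]B00000   read B → write 0, move left, go to s1
s1 | [1]0B00000
Cell 2 holds 0 when M halts.

0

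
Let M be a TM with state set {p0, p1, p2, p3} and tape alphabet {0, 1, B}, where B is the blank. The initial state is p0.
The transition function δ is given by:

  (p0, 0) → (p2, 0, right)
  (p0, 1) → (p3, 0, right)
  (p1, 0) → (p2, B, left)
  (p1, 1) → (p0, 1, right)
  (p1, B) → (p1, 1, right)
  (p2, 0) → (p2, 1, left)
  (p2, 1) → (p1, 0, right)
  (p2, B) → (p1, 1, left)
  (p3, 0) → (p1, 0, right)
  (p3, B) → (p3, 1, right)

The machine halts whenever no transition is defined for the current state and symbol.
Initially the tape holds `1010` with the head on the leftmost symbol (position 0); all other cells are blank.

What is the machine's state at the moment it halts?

p0

p0 | [1]010BB   read 1 → write 0, move right, go to p3
p3 | 0[0]10BB   read 0 → write 0, move right, go to p1
p1 | 00[1]0BB   read 1 → write 1, move right, go to p0
p0 | 001[0]BB   read 0 → write 0, move right, go to p2
p2 | 0010[B]B   read B → write 1, move left, go to p1
p1 | 001[0]1B   read 0 → write B, move left, go to p2
p2 | 00[1]B1B   read 1 → write 0, move right, go to p1
p1 | 000[B]1B   read B → write 1, move right, go to p1
p1 | 0001[1]B   read 1 → write 1, move right, go to p0
p0 | 00011[B]
No transition is defined for (p0, B); M halts in state p0.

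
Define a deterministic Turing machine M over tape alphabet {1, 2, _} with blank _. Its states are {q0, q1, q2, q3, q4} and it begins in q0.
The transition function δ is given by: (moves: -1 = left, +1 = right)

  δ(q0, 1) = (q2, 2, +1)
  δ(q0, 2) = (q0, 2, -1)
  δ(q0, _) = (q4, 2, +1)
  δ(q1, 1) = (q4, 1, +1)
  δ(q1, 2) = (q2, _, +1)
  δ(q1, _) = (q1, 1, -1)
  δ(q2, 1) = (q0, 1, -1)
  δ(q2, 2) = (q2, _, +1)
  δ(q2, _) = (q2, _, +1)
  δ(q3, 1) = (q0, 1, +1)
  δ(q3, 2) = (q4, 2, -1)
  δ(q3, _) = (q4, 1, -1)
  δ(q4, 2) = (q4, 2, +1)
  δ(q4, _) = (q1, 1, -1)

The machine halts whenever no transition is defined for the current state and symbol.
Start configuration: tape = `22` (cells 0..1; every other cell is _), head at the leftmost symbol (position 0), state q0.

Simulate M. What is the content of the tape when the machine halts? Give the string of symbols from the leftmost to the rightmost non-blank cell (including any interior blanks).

2221

state=q0 head=0 tape=_[2]2_   (q0,2)→(q0,2,-1)
state=q0 head=-1 tape=[_]22_   (q0,_)→(q4,2,+1)
state=q4 head=0 tape=2[2]2_   (q4,2)→(q4,2,+1)
state=q4 head=1 tape=22[2]_   (q4,2)→(q4,2,+1)
state=q4 head=2 tape=222[_]   (q4,_)→(q1,1,-1)
state=q1 head=1 tape=22[2]1   (q1,2)→(q2,_,+1)
state=q2 head=2 tape=22_[1]   (q2,1)→(q0,1,-1)
state=q0 head=1 tape=22[_]1   (q0,_)→(q4,2,+1)
state=q4 head=2 tape=222[1]
The non-blank tape span at halt is 2221.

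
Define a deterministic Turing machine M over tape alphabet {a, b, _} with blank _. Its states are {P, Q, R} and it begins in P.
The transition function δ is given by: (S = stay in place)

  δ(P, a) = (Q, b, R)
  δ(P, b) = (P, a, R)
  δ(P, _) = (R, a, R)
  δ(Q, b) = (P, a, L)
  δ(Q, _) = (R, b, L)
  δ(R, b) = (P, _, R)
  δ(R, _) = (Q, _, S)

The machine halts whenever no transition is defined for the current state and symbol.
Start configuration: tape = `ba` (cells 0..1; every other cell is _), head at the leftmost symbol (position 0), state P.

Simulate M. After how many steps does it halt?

8

P | [b]a___   read b → write a, move R, go to P
P | a[a]___   read a → write b, move R, go to Q
Q | ab[_]__   read _ → write b, move L, go to R
R | a[b]b__   read b → write _, move R, go to P
P | a_[b]__   read b → write a, move R, go to P
P | a_a[_]_   read _ → write a, move R, go to R
R | a_aa[_]   read _ → write _, move S, go to Q
Q | a_aa[_]   read _ → write b, move L, go to R
R | a_a[a]b
M halts after 8 transitions.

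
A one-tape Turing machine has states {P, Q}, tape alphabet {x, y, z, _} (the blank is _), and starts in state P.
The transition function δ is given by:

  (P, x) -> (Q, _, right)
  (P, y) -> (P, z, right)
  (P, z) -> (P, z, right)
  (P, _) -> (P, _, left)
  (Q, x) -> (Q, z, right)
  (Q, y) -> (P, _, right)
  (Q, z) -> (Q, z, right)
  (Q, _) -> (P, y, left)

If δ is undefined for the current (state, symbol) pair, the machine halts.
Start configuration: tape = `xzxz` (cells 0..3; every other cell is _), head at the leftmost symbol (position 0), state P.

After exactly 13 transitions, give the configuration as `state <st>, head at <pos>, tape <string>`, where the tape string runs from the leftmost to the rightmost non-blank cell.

P | [x]zxz__   read x → write _, move right, go to Q
Q | _[z]xz__   read z → write z, move right, go to Q
Q | _z[x]z__   read x → write z, move right, go to Q
Q | _zz[z]__   read z → write z, move right, go to Q
Q | _zzz[_]_   read _ → write y, move left, go to P
P | _zz[z]y_   read z → write z, move right, go to P
P | _zzz[y]_   read y → write z, move right, go to P
P | _zzzz[_]   read _ → write _, move left, go to P
P | _zzz[z]_   read z → write z, move right, go to P
P | _zzzz[_]   read _ → write _, move left, go to P
P | _zzz[z]_   read z → write z, move right, go to P
P | _zzzz[_]   read _ → write _, move left, go to P
P | _zzz[z]_   read z → write z, move right, go to P
P | _zzzz[_]
After 13 steps: state P, head at 5, tape zzzz.

state P, head at 5, tape zzzz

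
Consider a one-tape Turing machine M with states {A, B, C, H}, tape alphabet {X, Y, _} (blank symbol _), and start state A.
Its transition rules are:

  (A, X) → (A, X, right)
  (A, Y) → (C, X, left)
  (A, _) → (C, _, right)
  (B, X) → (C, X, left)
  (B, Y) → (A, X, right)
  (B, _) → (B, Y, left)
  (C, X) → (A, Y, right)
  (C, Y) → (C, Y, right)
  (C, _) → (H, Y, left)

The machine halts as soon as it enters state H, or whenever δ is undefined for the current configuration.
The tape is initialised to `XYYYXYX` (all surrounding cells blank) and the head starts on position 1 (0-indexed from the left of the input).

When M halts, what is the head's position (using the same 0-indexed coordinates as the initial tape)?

7

A | X[Y]YYXYX__   read Y → write X, move left, go to C
C | [X]XYYXYX__   read X → write Y, move right, go to A
A | Y[X]YYXYX__   read X → write X, move right, go to A
A | YX[Y]YXYX__   read Y → write X, move left, go to C
C | Y[X]XYXYX__   read X → write Y, move right, go to A
A | YY[X]YXYX__   read X → write X, move right, go to A
A | YYX[Y]XYX__   read Y → write X, move left, go to C
C | YY[X]XXYX__   read X → write Y, move right, go to A
A | YYY[X]XYX__   read X → write X, move right, go to A
A | YYYX[X]YX__   read X → write X, move right, go to A
A | YYYXX[Y]X__   read Y → write X, move left, go to C
C | YYYX[X]XX__   read X → write Y, move right, go to A
A | YYYXY[X]X__   read X → write X, move right, go to A
A | YYYXYX[X]__   read X → write X, move right, go to A
A | YYYXYXX[_]_   read _ → write _, move right, go to C
C | YYYXYXX_[_]   read _ → write Y, move left, go to H
H | YYYXYXX[_]Y
At halt the head is at cell 7.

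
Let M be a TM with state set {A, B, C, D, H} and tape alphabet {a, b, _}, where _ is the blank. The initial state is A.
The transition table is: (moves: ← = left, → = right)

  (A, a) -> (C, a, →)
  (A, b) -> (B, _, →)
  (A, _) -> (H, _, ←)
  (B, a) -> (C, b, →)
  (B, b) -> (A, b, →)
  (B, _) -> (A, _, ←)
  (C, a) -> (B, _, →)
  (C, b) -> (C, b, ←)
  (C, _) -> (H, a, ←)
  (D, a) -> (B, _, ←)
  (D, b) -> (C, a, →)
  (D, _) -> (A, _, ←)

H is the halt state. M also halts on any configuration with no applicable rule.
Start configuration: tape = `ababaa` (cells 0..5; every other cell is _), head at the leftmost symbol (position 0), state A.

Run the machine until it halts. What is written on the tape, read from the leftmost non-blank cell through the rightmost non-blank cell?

A | [a]babaa_   read a → write a, move →, go to C
C | a[b]abaa_   read b → write b, move ←, go to C
C | [a]babaa_   read a → write _, move →, go to B
B | _[b]abaa_   read b → write b, move →, go to A
A | _b[a]baa_   read a → write a, move →, go to C
C | _ba[b]aa_   read b → write b, move ←, go to C
C | _b[a]baa_   read a → write _, move →, go to B
B | _b_[b]aa_   read b → write b, move →, go to A
A | _b_b[a]a_   read a → write a, move →, go to C
C | _b_ba[a]_   read a → write _, move →, go to B
B | _b_ba_[_]   read _ → write _, move ←, go to A
A | _b_ba[_]_   read _ → write _, move ←, go to H
H | _b_b[a]__
The non-blank tape span at halt is b_ba.

b_ba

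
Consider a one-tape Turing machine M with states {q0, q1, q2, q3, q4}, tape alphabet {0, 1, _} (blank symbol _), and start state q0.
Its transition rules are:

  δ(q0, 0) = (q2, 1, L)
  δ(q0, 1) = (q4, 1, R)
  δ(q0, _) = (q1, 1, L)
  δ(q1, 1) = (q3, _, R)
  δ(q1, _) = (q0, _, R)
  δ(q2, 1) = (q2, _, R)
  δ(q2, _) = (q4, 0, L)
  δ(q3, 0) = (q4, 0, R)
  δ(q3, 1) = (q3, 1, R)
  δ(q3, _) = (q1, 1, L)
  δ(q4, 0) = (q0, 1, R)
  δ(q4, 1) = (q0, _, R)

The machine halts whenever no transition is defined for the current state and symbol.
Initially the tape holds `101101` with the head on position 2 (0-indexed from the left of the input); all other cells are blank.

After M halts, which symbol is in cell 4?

_

q0 | 10[1]101_   read 1 → write 1, move R, go to q4
q4 | 101[1]01_   read 1 → write _, move R, go to q0
q0 | 101_[0]1_   read 0 → write 1, move L, go to q2
q2 | 101[_]11_   read _ → write 0, move L, go to q4
q4 | 10[1]011_   read 1 → write _, move R, go to q0
q0 | 10_[0]11_   read 0 → write 1, move L, go to q2
q2 | 10[_]111_   read _ → write 0, move L, go to q4
q4 | 1[0]0111_   read 0 → write 1, move R, go to q0
q0 | 11[0]111_   read 0 → write 1, move L, go to q2
q2 | 1[1]1111_   read 1 → write _, move R, go to q2
q2 | 1_[1]111_   read 1 → write _, move R, go to q2
q2 | 1__[1]11_   read 1 → write _, move R, go to q2
q2 | 1___[1]1_   read 1 → write _, move R, go to q2
q2 | 1____[1]_   read 1 → write _, move R, go to q2
q2 | 1_____[_]   read _ → write 0, move L, go to q4
q4 | 1____[_]0
Cell 4 holds _ when M halts.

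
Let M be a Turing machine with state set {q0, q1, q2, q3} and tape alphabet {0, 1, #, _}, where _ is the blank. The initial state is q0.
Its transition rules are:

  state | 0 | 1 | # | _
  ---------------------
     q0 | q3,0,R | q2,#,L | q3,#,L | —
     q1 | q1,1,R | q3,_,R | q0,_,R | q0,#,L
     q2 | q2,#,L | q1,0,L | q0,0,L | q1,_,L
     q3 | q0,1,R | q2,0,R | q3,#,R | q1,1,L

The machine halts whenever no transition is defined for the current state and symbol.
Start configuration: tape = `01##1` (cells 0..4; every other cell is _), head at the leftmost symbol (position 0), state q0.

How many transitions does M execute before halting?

state=q0 head=0 tape=[0]1##1_   (q0,0)→(q3,0,R)
state=q3 head=1 tape=0[1]##1_   (q3,1)→(q2,0,R)
state=q2 head=2 tape=00[#]#1_   (q2,#)→(q0,0,L)
state=q0 head=1 tape=0[0]0#1_   (q0,0)→(q3,0,R)
state=q3 head=2 tape=00[0]#1_   (q3,0)→(q0,1,R)
state=q0 head=3 tape=001[#]1_   (q0,#)→(q3,#,L)
state=q3 head=2 tape=00[1]#1_   (q3,1)→(q2,0,R)
state=q2 head=3 tape=000[#]1_   (q2,#)→(q0,0,L)
state=q0 head=2 tape=00[0]01_   (q0,0)→(q3,0,R)
state=q3 head=3 tape=000[0]1_   (q3,0)→(q0,1,R)
state=q0 head=4 tape=0001[1]_   (q0,1)→(q2,#,L)
state=q2 head=3 tape=000[1]#_   (q2,1)→(q1,0,L)
state=q1 head=2 tape=00[0]0#_   (q1,0)→(q1,1,R)
state=q1 head=3 tape=001[0]#_   (q1,0)→(q1,1,R)
state=q1 head=4 tape=0011[#]_   (q1,#)→(q0,_,R)
state=q0 head=5 tape=0011_[_]
M halts after 15 transitions.

15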